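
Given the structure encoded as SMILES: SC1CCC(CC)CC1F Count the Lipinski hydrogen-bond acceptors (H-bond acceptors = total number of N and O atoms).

N atoms: 0; O atoms: 0.
Lipinski HBA = 0 + 0 = 0.

0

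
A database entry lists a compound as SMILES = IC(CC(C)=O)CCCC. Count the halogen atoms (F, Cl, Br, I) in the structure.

1

Halogen atoms appear at heavy-atom position 1 (1×I).
Other groups present: 1 ketone.
Halogen count: 1.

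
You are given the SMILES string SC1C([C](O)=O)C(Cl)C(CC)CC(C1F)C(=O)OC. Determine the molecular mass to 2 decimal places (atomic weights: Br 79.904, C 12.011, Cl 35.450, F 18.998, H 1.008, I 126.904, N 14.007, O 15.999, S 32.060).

312.78 g/mol

First, the molecular formula is C12H18ClFO4S (counting implicit H from valence).
  C: 12 × 12.011 = 144.132
  Cl: 1 × 35.450 = 35.450
  F: 1 × 18.998 = 18.998
  H: 18 × 1.008 = 18.144
  O: 4 × 15.999 = 63.996
  S: 1 × 32.060 = 32.060
Sum: 12×12.011 + 1×35.450 + 1×18.998 + 18×1.008 + 4×15.999 + 1×32.060 = 312.780 → 312.78 g/mol.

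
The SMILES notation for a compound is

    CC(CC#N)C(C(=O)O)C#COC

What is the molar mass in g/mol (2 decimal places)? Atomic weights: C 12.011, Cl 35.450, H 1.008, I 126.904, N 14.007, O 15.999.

181.19 g/mol

First, the molecular formula is C9H11NO3 (counting implicit H from valence).
  C: 9 × 12.011 = 108.099
  H: 11 × 1.008 = 11.088
  N: 1 × 14.007 = 14.007
  O: 3 × 15.999 = 47.997
Sum: 9×12.011 + 11×1.008 + 1×14.007 + 3×15.999 = 181.191 → 181.19 g/mol.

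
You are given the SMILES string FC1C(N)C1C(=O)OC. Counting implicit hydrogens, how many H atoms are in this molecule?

8

Walk through each heavy atom and fill implicit hydrogens from standard valence (C 4, N 3, O 2, S 2, halogen 1):
  atom 1: F (halogen, monovalent) → 0 H
  atom 2: C, bond orders sum to 3 (valence 4) → 1 H
  atom 3: C, bond orders sum to 3 (valence 4) → 1 H
  atom 4: N, bond orders sum to 1 (valence 3) → 2 H
  atom 5: C, bond orders sum to 3 (valence 4) → 1 H
  atom 6: C, bond orders sum to 4 (valence 4) → 0 H
  atom 7: O, bond orders sum to 2 (valence 2) → 0 H
  atom 8: O, bond orders sum to 2 (valence 2) → 0 H
  atom 9: C, bond orders sum to 1 (valence 4) → 3 H
Total hydrogens: 8.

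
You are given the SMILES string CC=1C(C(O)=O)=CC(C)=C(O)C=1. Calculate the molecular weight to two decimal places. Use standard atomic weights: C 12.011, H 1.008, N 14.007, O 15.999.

First, the molecular formula is C9H10O3 (counting implicit H from valence).
  C: 9 × 12.011 = 108.099
  H: 10 × 1.008 = 10.080
  O: 3 × 15.999 = 47.997
Sum: 9×12.011 + 10×1.008 + 3×15.999 = 166.176 → 166.18 g/mol.

166.18 g/mol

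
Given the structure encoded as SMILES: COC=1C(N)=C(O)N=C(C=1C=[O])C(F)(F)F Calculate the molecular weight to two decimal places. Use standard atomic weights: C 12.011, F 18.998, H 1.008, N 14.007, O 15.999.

236.15 g/mol

First, the molecular formula is C8H7F3N2O3 (counting implicit H from valence).
  C: 8 × 12.011 = 96.088
  F: 3 × 18.998 = 56.994
  H: 7 × 1.008 = 7.056
  N: 2 × 14.007 = 28.014
  O: 3 × 15.999 = 47.997
Sum: 8×12.011 + 3×18.998 + 7×1.008 + 2×14.007 + 3×15.999 = 236.149 → 236.15 g/mol.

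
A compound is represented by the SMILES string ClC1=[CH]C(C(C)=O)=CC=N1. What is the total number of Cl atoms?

1

Scan the SMILES for Cl atoms (remember two-letter symbols like Cl and Br are single atoms).
Chlorine count: 1.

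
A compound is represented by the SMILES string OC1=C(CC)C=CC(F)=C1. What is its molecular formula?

C8H9FO

Walk through each heavy atom and fill implicit hydrogens from standard valence (C 4, N 3, O 2, S 2, halogen 1):
  atom 1: O, bond orders sum to 1 (valence 2) → 1 H
  atom 2: C, bond orders sum to 4 (valence 4) → 0 H
  atom 3: C, bond orders sum to 4 (valence 4) → 0 H
  atom 4: C, bond orders sum to 2 (valence 4) → 2 H
  atom 5: C, bond orders sum to 1 (valence 4) → 3 H
  atom 6: C, bond orders sum to 3 (valence 4) → 1 H
  atom 7: C, bond orders sum to 3 (valence 4) → 1 H
  atom 8: C, bond orders sum to 4 (valence 4) → 0 H
  atom 9: F (halogen, monovalent) → 0 H
  atom 10: C, bond orders sum to 3 (valence 4) → 1 H
Totals → C:8, H:9, F:1, O:1.
In Hill order: C8H9FO.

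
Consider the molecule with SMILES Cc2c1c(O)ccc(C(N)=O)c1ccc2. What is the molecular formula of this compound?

C12H11NO2

Walk through each heavy atom and fill implicit hydrogens from standard valence (C 4, N 3, O 2, S 2, halogen 1); for lowercase aromatic atoms, an aromatic c carries 1 H when it has two neighbours and 0 H with three, and aromatic n carries 0 H:
  atom 1: C, bond orders sum to 1 (valence 4) → 3 H
  atom 2: aromatic c, 3 neighbours → 0 H
  atom 3: aromatic c, 3 neighbours → 0 H
  atom 4: aromatic c, 3 neighbours → 0 H
  atom 5: O, bond orders sum to 1 (valence 2) → 1 H
  atom 6: aromatic c, 2 neighbours → 1 H
  atom 7: aromatic c, 2 neighbours → 1 H
  atom 8: aromatic c, 3 neighbours → 0 H
  atom 9: C, bond orders sum to 4 (valence 4) → 0 H
  atom 10: N, bond orders sum to 1 (valence 3) → 2 H
  atom 11: O, bond orders sum to 2 (valence 2) → 0 H
  atom 12: aromatic c, 3 neighbours → 0 H
  atom 13: aromatic c, 2 neighbours → 1 H
  atom 14: aromatic c, 2 neighbours → 1 H
  atom 15: aromatic c, 2 neighbours → 1 H
Totals → C:12, H:11, N:1, O:2.
In Hill order: C12H11NO2.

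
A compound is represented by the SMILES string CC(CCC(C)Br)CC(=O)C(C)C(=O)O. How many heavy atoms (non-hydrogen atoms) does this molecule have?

15

Every atom symbol written in the SMILES (organic subset) is one heavy atom; implicit H are not written.
Heavy atoms by element → Br:1, C:11, O:3.
Total: 15.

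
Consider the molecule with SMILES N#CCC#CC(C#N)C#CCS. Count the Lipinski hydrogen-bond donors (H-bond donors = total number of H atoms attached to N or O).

Donors: find every N or O and count the H atoms it carries.
  atom 1 (N): bond orders sum to 3 → 0 H
  atom 8 (N): bond orders sum to 3 → 0 H
Lipinski HBD = 0.

0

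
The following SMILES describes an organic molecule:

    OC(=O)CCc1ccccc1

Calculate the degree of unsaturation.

Molecular formula: C9H10O2.
DoU = (2C + 2 + N − H − X) / 2, where X is the halogen count and O/S are ignored.
    = (2·9 + 2 + 0 − 10 − 0) / 2 = 10 / 2 = 5.

5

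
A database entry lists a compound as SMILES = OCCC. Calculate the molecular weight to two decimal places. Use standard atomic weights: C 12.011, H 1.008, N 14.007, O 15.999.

60.10 g/mol

First, the molecular formula is C3H8O (counting implicit H from valence).
  C: 3 × 12.011 = 36.033
  H: 8 × 1.008 = 8.064
  O: 1 × 15.999 = 15.999
Sum: 3×12.011 + 8×1.008 + 1×15.999 = 60.096 → 60.10 g/mol.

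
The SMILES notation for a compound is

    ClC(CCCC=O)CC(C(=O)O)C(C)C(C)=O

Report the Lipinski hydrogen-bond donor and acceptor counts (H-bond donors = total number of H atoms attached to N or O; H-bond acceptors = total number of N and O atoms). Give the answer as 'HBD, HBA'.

1, 4

Donors: find every N or O and count the H atoms it carries.
  atom 7 (O): bond orders sum to 2 → 0 H
  atom 11 (O): bond orders sum to 2 → 0 H
  atom 12 (O): bond orders sum to 1 → 1 H
  atom 17 (O): bond orders sum to 2 → 0 H
Lipinski HBD = 1.
Acceptors: N atoms = 0, O atoms = 4 → HBA = 4.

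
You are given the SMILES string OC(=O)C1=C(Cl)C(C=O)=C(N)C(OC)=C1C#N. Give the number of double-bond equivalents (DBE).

Molecular formula: C10H7ClN2O4.
DoU = (2C + 2 + N − H − X) / 2, where X is the halogen count and O/S are ignored.
    = (2·10 + 2 + 2 − 7 − 1) / 2 = 16 / 2 = 8.

8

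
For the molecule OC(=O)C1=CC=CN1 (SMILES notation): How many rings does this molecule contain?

1

In SMILES, each pair of matching ring-closure digits denotes one ring-closing bond; the number of such bonds equals the number of independent rings.
Ring-closure bonds here: 1.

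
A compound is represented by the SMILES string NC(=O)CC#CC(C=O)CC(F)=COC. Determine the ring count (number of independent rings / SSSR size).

In SMILES, each pair of matching ring-closure digits denotes one ring-closing bond; the number of such bonds equals the number of independent rings.
Ring-closure bonds here: 0.

0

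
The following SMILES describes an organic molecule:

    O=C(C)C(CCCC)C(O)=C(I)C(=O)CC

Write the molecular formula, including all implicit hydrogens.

C12H19IO3

Walk through each heavy atom and fill implicit hydrogens from standard valence (C 4, N 3, O 2, S 2, halogen 1):
  atom 1: O, bond orders sum to 2 (valence 2) → 0 H
  atom 2: C, bond orders sum to 4 (valence 4) → 0 H
  atom 3: C, bond orders sum to 1 (valence 4) → 3 H
  atom 4: C, bond orders sum to 3 (valence 4) → 1 H
  atom 5: C, bond orders sum to 2 (valence 4) → 2 H
  atom 6: C, bond orders sum to 2 (valence 4) → 2 H
  atom 7: C, bond orders sum to 2 (valence 4) → 2 H
  atom 8: C, bond orders sum to 1 (valence 4) → 3 H
  atom 9: C, bond orders sum to 4 (valence 4) → 0 H
  atom 10: O, bond orders sum to 1 (valence 2) → 1 H
  atom 11: C, bond orders sum to 4 (valence 4) → 0 H
  atom 12: I (halogen, monovalent) → 0 H
  atom 13: C, bond orders sum to 4 (valence 4) → 0 H
  atom 14: O, bond orders sum to 2 (valence 2) → 0 H
  atom 15: C, bond orders sum to 2 (valence 4) → 2 H
  atom 16: C, bond orders sum to 1 (valence 4) → 3 H
Totals → C:12, H:19, I:1, O:3.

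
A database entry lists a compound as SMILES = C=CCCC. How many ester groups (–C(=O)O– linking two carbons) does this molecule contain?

0

Scan the SMILES for the ester motif — none present.
Groups that are present: 1 alkene.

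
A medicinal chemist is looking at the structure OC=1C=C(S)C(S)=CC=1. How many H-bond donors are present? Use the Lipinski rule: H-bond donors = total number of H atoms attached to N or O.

1

Donors: find every N or O and count the H atoms it carries.
  atom 1 (O): bond orders sum to 1 → 1 H
Lipinski HBD = 1.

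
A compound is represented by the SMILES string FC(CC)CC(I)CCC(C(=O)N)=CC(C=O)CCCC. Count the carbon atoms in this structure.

Count every carbon token in the SMILES (each C, including those in ring-closure positions and inside branches).
Carbon count: 16.

16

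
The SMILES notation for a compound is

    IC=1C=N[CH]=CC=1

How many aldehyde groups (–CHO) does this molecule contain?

Scan the SMILES for the aldehyde motif — none present.

0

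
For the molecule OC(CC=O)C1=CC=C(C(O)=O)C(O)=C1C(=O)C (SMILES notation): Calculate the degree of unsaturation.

7

Molecular formula: C12H12O6.
DoU = (2C + 2 + N − H − X) / 2, where X is the halogen count and O/S are ignored.
    = (2·12 + 2 + 0 − 12 − 0) / 2 = 14 / 2 = 7.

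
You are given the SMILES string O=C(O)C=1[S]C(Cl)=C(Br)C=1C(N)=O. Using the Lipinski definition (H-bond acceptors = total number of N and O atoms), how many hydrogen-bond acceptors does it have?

4

N atoms: 1; O atoms: 3.
Lipinski HBA = 1 + 3 = 4.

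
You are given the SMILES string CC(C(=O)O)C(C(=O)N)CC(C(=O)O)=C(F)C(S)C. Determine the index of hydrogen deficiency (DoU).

4

Molecular formula: C11H16FNO5S.
DoU = (2C + 2 + N − H − X) / 2, where X is the halogen count and O/S are ignored.
    = (2·11 + 2 + 1 − 16 − 1) / 2 = 8 / 2 = 4.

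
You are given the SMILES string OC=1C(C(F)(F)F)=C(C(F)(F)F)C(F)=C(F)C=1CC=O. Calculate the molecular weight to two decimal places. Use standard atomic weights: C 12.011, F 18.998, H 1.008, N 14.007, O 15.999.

First, the molecular formula is C10H4F8O2 (counting implicit H from valence).
  C: 10 × 12.011 = 120.110
  F: 8 × 18.998 = 151.984
  H: 4 × 1.008 = 4.032
  O: 2 × 15.999 = 31.998
Sum: 10×12.011 + 8×18.998 + 4×1.008 + 2×15.999 = 308.124 → 308.12 g/mol.

308.12 g/mol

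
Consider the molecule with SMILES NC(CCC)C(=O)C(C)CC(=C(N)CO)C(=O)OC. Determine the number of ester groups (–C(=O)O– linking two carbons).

1

The ester motif appears at heavy-atom position 16 in the SMILES.
Other groups present: 1 alkene, 1 hydroxyl, 1 ketone, 2 primary amine.
Ester count: 1.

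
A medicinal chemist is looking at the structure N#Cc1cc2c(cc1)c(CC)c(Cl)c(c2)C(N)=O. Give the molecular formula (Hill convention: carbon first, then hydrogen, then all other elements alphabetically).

Walk through each heavy atom and fill implicit hydrogens from standard valence (C 4, N 3, O 2, S 2, halogen 1); for lowercase aromatic atoms, an aromatic c carries 1 H when it has two neighbours and 0 H with three, and aromatic n carries 0 H:
  atom 1: N, bond orders sum to 3 (valence 3) → 0 H
  atom 2: C, bond orders sum to 4 (valence 4) → 0 H
  atom 3: aromatic c, 3 neighbours → 0 H
  atom 4: aromatic c, 2 neighbours → 1 H
  atom 5: aromatic c, 3 neighbours → 0 H
  atom 6: aromatic c, 3 neighbours → 0 H
  atom 7: aromatic c, 2 neighbours → 1 H
  atom 8: aromatic c, 2 neighbours → 1 H
  atom 9: aromatic c, 3 neighbours → 0 H
  atom 10: C, bond orders sum to 2 (valence 4) → 2 H
  atom 11: C, bond orders sum to 1 (valence 4) → 3 H
  atom 12: aromatic c, 3 neighbours → 0 H
  atom 13: Cl (halogen, monovalent) → 0 H
  atom 14: aromatic c, 3 neighbours → 0 H
  atom 15: aromatic c, 2 neighbours → 1 H
  atom 16: C, bond orders sum to 4 (valence 4) → 0 H
  atom 17: N, bond orders sum to 1 (valence 3) → 2 H
  atom 18: O, bond orders sum to 2 (valence 2) → 0 H
Totals → C:14, H:11, Cl:1, N:2, O:1.

C14H11ClN2O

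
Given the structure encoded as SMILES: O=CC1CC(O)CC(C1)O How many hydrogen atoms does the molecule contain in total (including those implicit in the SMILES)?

12

Walk through each heavy atom and fill implicit hydrogens from standard valence (C 4, N 3, O 2, S 2, halogen 1):
  atom 1: O, bond orders sum to 2 (valence 2) → 0 H
  atom 2: C, bond orders sum to 3 (valence 4) → 1 H
  atom 3: C, bond orders sum to 3 (valence 4) → 1 H
  atom 4: C, bond orders sum to 2 (valence 4) → 2 H
  atom 5: C, bond orders sum to 3 (valence 4) → 1 H
  atom 6: O, bond orders sum to 1 (valence 2) → 1 H
  atom 7: C, bond orders sum to 2 (valence 4) → 2 H
  atom 8: C, bond orders sum to 3 (valence 4) → 1 H
  atom 9: C, bond orders sum to 2 (valence 4) → 2 H
  atom 10: O, bond orders sum to 1 (valence 2) → 1 H
Total hydrogens: 12.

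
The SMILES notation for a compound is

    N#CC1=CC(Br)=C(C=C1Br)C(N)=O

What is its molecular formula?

C8H4Br2N2O

Walk through each heavy atom and fill implicit hydrogens from standard valence (C 4, N 3, O 2, S 2, halogen 1):
  atom 1: N, bond orders sum to 3 (valence 3) → 0 H
  atom 2: C, bond orders sum to 4 (valence 4) → 0 H
  atom 3: C, bond orders sum to 4 (valence 4) → 0 H
  atom 4: C, bond orders sum to 3 (valence 4) → 1 H
  atom 5: C, bond orders sum to 4 (valence 4) → 0 H
  atom 6: Br (halogen, monovalent) → 0 H
  atom 7: C, bond orders sum to 4 (valence 4) → 0 H
  atom 8: C, bond orders sum to 3 (valence 4) → 1 H
  atom 9: C, bond orders sum to 4 (valence 4) → 0 H
  atom 10: Br (halogen, monovalent) → 0 H
  atom 11: C, bond orders sum to 4 (valence 4) → 0 H
  atom 12: N, bond orders sum to 1 (valence 3) → 2 H
  atom 13: O, bond orders sum to 2 (valence 2) → 0 H
Totals → C:8, H:4, Br:2, N:2, O:1.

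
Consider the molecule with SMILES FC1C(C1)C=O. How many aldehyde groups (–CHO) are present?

The aldehyde motif appears at heavy-atom position 5 in the SMILES.
Aldehyde count: 1.

1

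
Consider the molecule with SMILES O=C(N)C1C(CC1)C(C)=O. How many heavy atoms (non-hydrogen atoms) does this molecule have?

10

Every atom symbol written in the SMILES (organic subset) is one heavy atom; implicit H are not written.
Heavy atoms by element → C:7, N:1, O:2.
Total: 10.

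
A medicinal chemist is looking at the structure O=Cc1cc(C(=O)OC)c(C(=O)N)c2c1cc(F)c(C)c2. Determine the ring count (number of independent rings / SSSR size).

In SMILES, each pair of matching ring-closure digits denotes one ring-closing bond; the number of such bonds equals the number of independent rings.
Ring-closure bonds here: 2.

2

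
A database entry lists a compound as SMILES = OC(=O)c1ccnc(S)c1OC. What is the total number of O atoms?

3

Scan the SMILES for O atoms (remember two-letter symbols like Cl and Br are single atoms).
Oxygen count: 3.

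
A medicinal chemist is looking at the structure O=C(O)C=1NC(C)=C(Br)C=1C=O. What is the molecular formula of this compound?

C7H6BrNO3

Walk through each heavy atom and fill implicit hydrogens from standard valence (C 4, N 3, O 2, S 2, halogen 1):
  atom 1: O, bond orders sum to 2 (valence 2) → 0 H
  atom 2: C, bond orders sum to 4 (valence 4) → 0 H
  atom 3: O, bond orders sum to 1 (valence 2) → 1 H
  atom 4: C, bond orders sum to 4 (valence 4) → 0 H
  atom 5: N, bond orders sum to 2 (valence 3) → 1 H
  atom 6: C, bond orders sum to 4 (valence 4) → 0 H
  atom 7: C, bond orders sum to 1 (valence 4) → 3 H
  atom 8: C, bond orders sum to 4 (valence 4) → 0 H
  atom 9: Br (halogen, monovalent) → 0 H
  atom 10: C, bond orders sum to 4 (valence 4) → 0 H
  atom 11: C, bond orders sum to 3 (valence 4) → 1 H
  atom 12: O, bond orders sum to 2 (valence 2) → 0 H
Totals → C:7, H:6, Br:1, N:1, O:3.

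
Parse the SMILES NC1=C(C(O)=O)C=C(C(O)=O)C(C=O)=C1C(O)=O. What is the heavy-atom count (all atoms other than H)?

Every atom symbol written in the SMILES (organic subset) is one heavy atom; implicit H are not written.
Heavy atoms by element → C:10, N:1, O:7.
Total: 18.

18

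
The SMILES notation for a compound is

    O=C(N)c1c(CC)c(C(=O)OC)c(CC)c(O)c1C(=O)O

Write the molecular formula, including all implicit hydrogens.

C14H17NO6

Walk through each heavy atom and fill implicit hydrogens from standard valence (C 4, N 3, O 2, S 2, halogen 1); for lowercase aromatic atoms, an aromatic c carries 1 H when it has two neighbours and 0 H with three, and aromatic n carries 0 H:
  atom 1: O, bond orders sum to 2 (valence 2) → 0 H
  atom 2: C, bond orders sum to 4 (valence 4) → 0 H
  atom 3: N, bond orders sum to 1 (valence 3) → 2 H
  atom 4: aromatic c, 3 neighbours → 0 H
  atom 5: aromatic c, 3 neighbours → 0 H
  atom 6: C, bond orders sum to 2 (valence 4) → 2 H
  atom 7: C, bond orders sum to 1 (valence 4) → 3 H
  atom 8: aromatic c, 3 neighbours → 0 H
  atom 9: C, bond orders sum to 4 (valence 4) → 0 H
  atom 10: O, bond orders sum to 2 (valence 2) → 0 H
  atom 11: O, bond orders sum to 2 (valence 2) → 0 H
  atom 12: C, bond orders sum to 1 (valence 4) → 3 H
  atom 13: aromatic c, 3 neighbours → 0 H
  atom 14: C, bond orders sum to 2 (valence 4) → 2 H
  atom 15: C, bond orders sum to 1 (valence 4) → 3 H
  atom 16: aromatic c, 3 neighbours → 0 H
  atom 17: O, bond orders sum to 1 (valence 2) → 1 H
  atom 18: aromatic c, 3 neighbours → 0 H
  atom 19: C, bond orders sum to 4 (valence 4) → 0 H
  atom 20: O, bond orders sum to 2 (valence 2) → 0 H
  atom 21: O, bond orders sum to 1 (valence 2) → 1 H
Totals → C:14, H:17, N:1, O:6.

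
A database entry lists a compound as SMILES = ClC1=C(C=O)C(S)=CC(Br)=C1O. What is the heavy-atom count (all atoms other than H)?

12

Every atom symbol written in the SMILES (organic subset) is one heavy atom; implicit H are not written.
Heavy atoms by element → Br:1, C:7, Cl:1, O:2, S:1.
Total: 12.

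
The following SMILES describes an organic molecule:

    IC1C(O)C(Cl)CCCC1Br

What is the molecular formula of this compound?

Walk through each heavy atom and fill implicit hydrogens from standard valence (C 4, N 3, O 2, S 2, halogen 1):
  atom 1: I (halogen, monovalent) → 0 H
  atom 2: C, bond orders sum to 3 (valence 4) → 1 H
  atom 3: C, bond orders sum to 3 (valence 4) → 1 H
  atom 4: O, bond orders sum to 1 (valence 2) → 1 H
  atom 5: C, bond orders sum to 3 (valence 4) → 1 H
  atom 6: Cl (halogen, monovalent) → 0 H
  atom 7: C, bond orders sum to 2 (valence 4) → 2 H
  atom 8: C, bond orders sum to 2 (valence 4) → 2 H
  atom 9: C, bond orders sum to 2 (valence 4) → 2 H
  atom 10: C, bond orders sum to 3 (valence 4) → 1 H
  atom 11: Br (halogen, monovalent) → 0 H
Totals → C:7, H:11, Br:1, Cl:1, I:1, O:1.

C7H11BrClIO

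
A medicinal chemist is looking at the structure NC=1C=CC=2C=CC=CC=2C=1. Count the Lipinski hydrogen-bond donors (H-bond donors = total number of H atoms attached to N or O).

2

Donors: find every N or O and count the H atoms it carries.
  atom 1 (N): bond orders sum to 1 → 2 H
Lipinski HBD = 2.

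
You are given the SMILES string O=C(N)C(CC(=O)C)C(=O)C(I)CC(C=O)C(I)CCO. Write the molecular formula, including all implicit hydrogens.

Walk through each heavy atom and fill implicit hydrogens from standard valence (C 4, N 3, O 2, S 2, halogen 1):
  atom 1: O, bond orders sum to 2 (valence 2) → 0 H
  atom 2: C, bond orders sum to 4 (valence 4) → 0 H
  atom 3: N, bond orders sum to 1 (valence 3) → 2 H
  atom 4: C, bond orders sum to 3 (valence 4) → 1 H
  atom 5: C, bond orders sum to 2 (valence 4) → 2 H
  atom 6: C, bond orders sum to 4 (valence 4) → 0 H
  atom 7: O, bond orders sum to 2 (valence 2) → 0 H
  atom 8: C, bond orders sum to 1 (valence 4) → 3 H
  atom 9: C, bond orders sum to 4 (valence 4) → 0 H
  atom 10: O, bond orders sum to 2 (valence 2) → 0 H
  atom 11: C, bond orders sum to 3 (valence 4) → 1 H
  atom 12: I (halogen, monovalent) → 0 H
  atom 13: C, bond orders sum to 2 (valence 4) → 2 H
  atom 14: C, bond orders sum to 3 (valence 4) → 1 H
  atom 15: C, bond orders sum to 3 (valence 4) → 1 H
  atom 16: O, bond orders sum to 2 (valence 2) → 0 H
  atom 17: C, bond orders sum to 3 (valence 4) → 1 H
  atom 18: I (halogen, monovalent) → 0 H
  atom 19: C, bond orders sum to 2 (valence 4) → 2 H
  atom 20: C, bond orders sum to 2 (valence 4) → 2 H
  atom 21: O, bond orders sum to 1 (valence 2) → 1 H
Totals → C:13, H:19, I:2, N:1, O:5.

C13H19I2NO5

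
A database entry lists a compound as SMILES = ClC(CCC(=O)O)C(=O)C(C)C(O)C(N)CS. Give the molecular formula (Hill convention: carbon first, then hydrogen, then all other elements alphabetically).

C10H18ClNO4S

Walk through each heavy atom and fill implicit hydrogens from standard valence (C 4, N 3, O 2, S 2, halogen 1):
  atom 1: Cl (halogen, monovalent) → 0 H
  atom 2: C, bond orders sum to 3 (valence 4) → 1 H
  atom 3: C, bond orders sum to 2 (valence 4) → 2 H
  atom 4: C, bond orders sum to 2 (valence 4) → 2 H
  atom 5: C, bond orders sum to 4 (valence 4) → 0 H
  atom 6: O, bond orders sum to 2 (valence 2) → 0 H
  atom 7: O, bond orders sum to 1 (valence 2) → 1 H
  atom 8: C, bond orders sum to 4 (valence 4) → 0 H
  atom 9: O, bond orders sum to 2 (valence 2) → 0 H
  atom 10: C, bond orders sum to 3 (valence 4) → 1 H
  atom 11: C, bond orders sum to 1 (valence 4) → 3 H
  atom 12: C, bond orders sum to 3 (valence 4) → 1 H
  atom 13: O, bond orders sum to 1 (valence 2) → 1 H
  atom 14: C, bond orders sum to 3 (valence 4) → 1 H
  atom 15: N, bond orders sum to 1 (valence 3) → 2 H
  atom 16: C, bond orders sum to 2 (valence 4) → 2 H
  atom 17: S, bond orders sum to 1 (valence 2) → 1 H
Totals → C:10, H:18, Cl:1, N:1, O:4, S:1.
In Hill order: C10H18ClNO4S.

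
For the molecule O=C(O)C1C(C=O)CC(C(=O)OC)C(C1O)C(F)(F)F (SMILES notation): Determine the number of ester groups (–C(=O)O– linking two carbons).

The ester motif appears at heavy-atom position 10 in the SMILES.
Other groups present: 1 aldehyde, 1 carboxylic acid, 1 hydroxyl.
Ester count: 1.

1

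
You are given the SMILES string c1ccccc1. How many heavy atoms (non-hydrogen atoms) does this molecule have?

6

Every atom symbol written in the SMILES (organic subset) is one heavy atom; implicit H are not written.
Heavy atoms by element → C:6.
Total: 6.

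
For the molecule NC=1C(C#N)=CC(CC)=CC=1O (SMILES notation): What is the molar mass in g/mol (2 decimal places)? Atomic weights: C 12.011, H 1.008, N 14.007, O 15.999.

162.19 g/mol

First, the molecular formula is C9H10N2O (counting implicit H from valence).
  C: 9 × 12.011 = 108.099
  H: 10 × 1.008 = 10.080
  N: 2 × 14.007 = 28.014
  O: 1 × 15.999 = 15.999
Sum: 9×12.011 + 10×1.008 + 2×14.007 + 1×15.999 = 162.192 → 162.19 g/mol.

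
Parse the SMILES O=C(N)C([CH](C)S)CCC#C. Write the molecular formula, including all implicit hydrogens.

Walk through each heavy atom and fill implicit hydrogens from standard valence (C 4, N 3, O 2, S 2, halogen 1):
  atom 1: O, bond orders sum to 2 (valence 2) → 0 H
  atom 2: C, bond orders sum to 4 (valence 4) → 0 H
  atom 3: N, bond orders sum to 1 (valence 3) → 2 H
  atom 4: C, bond orders sum to 3 (valence 4) → 1 H
  atom 5: C with explicit H count 1
  atom 6: C, bond orders sum to 1 (valence 4) → 3 H
  atom 7: S, bond orders sum to 1 (valence 2) → 1 H
  atom 8: C, bond orders sum to 2 (valence 4) → 2 H
  atom 9: C, bond orders sum to 2 (valence 4) → 2 H
  atom 10: C, bond orders sum to 4 (valence 4) → 0 H
  atom 11: C, bond orders sum to 3 (valence 4) → 1 H
Totals → C:8, H:13, N:1, O:1, S:1.
In Hill order: C8H13NOS.

C8H13NOS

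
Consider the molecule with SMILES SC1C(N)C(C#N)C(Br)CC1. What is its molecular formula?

Walk through each heavy atom and fill implicit hydrogens from standard valence (C 4, N 3, O 2, S 2, halogen 1):
  atom 1: S, bond orders sum to 1 (valence 2) → 1 H
  atom 2: C, bond orders sum to 3 (valence 4) → 1 H
  atom 3: C, bond orders sum to 3 (valence 4) → 1 H
  atom 4: N, bond orders sum to 1 (valence 3) → 2 H
  atom 5: C, bond orders sum to 3 (valence 4) → 1 H
  atom 6: C, bond orders sum to 4 (valence 4) → 0 H
  atom 7: N, bond orders sum to 3 (valence 3) → 0 H
  atom 8: C, bond orders sum to 3 (valence 4) → 1 H
  atom 9: Br (halogen, monovalent) → 0 H
  atom 10: C, bond orders sum to 2 (valence 4) → 2 H
  atom 11: C, bond orders sum to 2 (valence 4) → 2 H
Totals → C:7, H:11, Br:1, N:2, S:1.
In Hill order: C7H11BrN2S.

C7H11BrN2S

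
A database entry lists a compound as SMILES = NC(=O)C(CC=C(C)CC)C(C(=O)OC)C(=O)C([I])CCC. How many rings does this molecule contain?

0

In SMILES, each pair of matching ring-closure digits denotes one ring-closing bond; the number of such bonds equals the number of independent rings.
Ring-closure bonds here: 0.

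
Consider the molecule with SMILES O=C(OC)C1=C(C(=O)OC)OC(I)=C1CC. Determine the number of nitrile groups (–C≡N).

Scan the SMILES for the nitrile motif — none present.
Groups that are present: 2 ester.

0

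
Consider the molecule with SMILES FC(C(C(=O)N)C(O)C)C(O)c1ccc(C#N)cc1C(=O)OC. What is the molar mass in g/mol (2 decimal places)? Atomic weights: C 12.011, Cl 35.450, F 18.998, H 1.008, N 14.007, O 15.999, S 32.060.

First, the molecular formula is C15H17FN2O5 (counting implicit H from valence).
  C: 15 × 12.011 = 180.165
  F: 1 × 18.998 = 18.998
  H: 17 × 1.008 = 17.136
  N: 2 × 14.007 = 28.014
  O: 5 × 15.999 = 79.995
Sum: 15×12.011 + 1×18.998 + 17×1.008 + 2×14.007 + 5×15.999 = 324.308 → 324.31 g/mol.

324.31 g/mol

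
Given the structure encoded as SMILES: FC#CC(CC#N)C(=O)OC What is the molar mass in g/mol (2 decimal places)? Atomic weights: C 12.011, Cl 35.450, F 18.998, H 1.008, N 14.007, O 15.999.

155.13 g/mol

First, the molecular formula is C7H6FNO2 (counting implicit H from valence).
  C: 7 × 12.011 = 84.077
  F: 1 × 18.998 = 18.998
  H: 6 × 1.008 = 6.048
  N: 1 × 14.007 = 14.007
  O: 2 × 15.999 = 31.998
Sum: 7×12.011 + 1×18.998 + 6×1.008 + 1×14.007 + 2×15.999 = 155.128 → 155.13 g/mol.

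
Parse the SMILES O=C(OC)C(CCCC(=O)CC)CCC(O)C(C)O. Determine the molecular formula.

C14H26O5

Walk through each heavy atom and fill implicit hydrogens from standard valence (C 4, N 3, O 2, S 2, halogen 1):
  atom 1: O, bond orders sum to 2 (valence 2) → 0 H
  atom 2: C, bond orders sum to 4 (valence 4) → 0 H
  atom 3: O, bond orders sum to 2 (valence 2) → 0 H
  atom 4: C, bond orders sum to 1 (valence 4) → 3 H
  atom 5: C, bond orders sum to 3 (valence 4) → 1 H
  atom 6: C, bond orders sum to 2 (valence 4) → 2 H
  atom 7: C, bond orders sum to 2 (valence 4) → 2 H
  atom 8: C, bond orders sum to 2 (valence 4) → 2 H
  atom 9: C, bond orders sum to 4 (valence 4) → 0 H
  atom 10: O, bond orders sum to 2 (valence 2) → 0 H
  atom 11: C, bond orders sum to 2 (valence 4) → 2 H
  atom 12: C, bond orders sum to 1 (valence 4) → 3 H
  atom 13: C, bond orders sum to 2 (valence 4) → 2 H
  atom 14: C, bond orders sum to 2 (valence 4) → 2 H
  atom 15: C, bond orders sum to 3 (valence 4) → 1 H
  atom 16: O, bond orders sum to 1 (valence 2) → 1 H
  atom 17: C, bond orders sum to 3 (valence 4) → 1 H
  atom 18: C, bond orders sum to 1 (valence 4) → 3 H
  atom 19: O, bond orders sum to 1 (valence 2) → 1 H
Totals → C:14, H:26, O:5.
In Hill order: C14H26O5.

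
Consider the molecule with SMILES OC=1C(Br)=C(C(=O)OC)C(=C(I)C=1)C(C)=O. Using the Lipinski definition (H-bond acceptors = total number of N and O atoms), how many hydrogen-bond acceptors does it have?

4

N atoms: 0; O atoms: 4.
Lipinski HBA = 0 + 4 = 4.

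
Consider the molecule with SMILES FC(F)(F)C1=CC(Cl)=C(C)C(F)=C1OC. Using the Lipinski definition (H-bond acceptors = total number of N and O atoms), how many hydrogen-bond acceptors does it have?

1

N atoms: 0; O atoms: 1.
Lipinski HBA = 0 + 1 = 1.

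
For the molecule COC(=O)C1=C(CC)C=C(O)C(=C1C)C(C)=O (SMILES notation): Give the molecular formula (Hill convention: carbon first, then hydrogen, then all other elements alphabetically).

C13H16O4

Walk through each heavy atom and fill implicit hydrogens from standard valence (C 4, N 3, O 2, S 2, halogen 1):
  atom 1: C, bond orders sum to 1 (valence 4) → 3 H
  atom 2: O, bond orders sum to 2 (valence 2) → 0 H
  atom 3: C, bond orders sum to 4 (valence 4) → 0 H
  atom 4: O, bond orders sum to 2 (valence 2) → 0 H
  atom 5: C, bond orders sum to 4 (valence 4) → 0 H
  atom 6: C, bond orders sum to 4 (valence 4) → 0 H
  atom 7: C, bond orders sum to 2 (valence 4) → 2 H
  atom 8: C, bond orders sum to 1 (valence 4) → 3 H
  atom 9: C, bond orders sum to 3 (valence 4) → 1 H
  atom 10: C, bond orders sum to 4 (valence 4) → 0 H
  atom 11: O, bond orders sum to 1 (valence 2) → 1 H
  atom 12: C, bond orders sum to 4 (valence 4) → 0 H
  atom 13: C, bond orders sum to 4 (valence 4) → 0 H
  atom 14: C, bond orders sum to 1 (valence 4) → 3 H
  atom 15: C, bond orders sum to 4 (valence 4) → 0 H
  atom 16: C, bond orders sum to 1 (valence 4) → 3 H
  atom 17: O, bond orders sum to 2 (valence 2) → 0 H
Totals → C:13, H:16, O:4.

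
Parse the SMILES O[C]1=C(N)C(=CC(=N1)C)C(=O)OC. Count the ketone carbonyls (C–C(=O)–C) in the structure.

0

Scan the SMILES for the ketone motif — none present.
Groups that are present: 1 ester, 1 hydroxyl, 1 primary amine.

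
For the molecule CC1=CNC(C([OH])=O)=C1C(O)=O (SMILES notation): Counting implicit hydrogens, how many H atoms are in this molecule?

Walk through each heavy atom and fill implicit hydrogens from standard valence (C 4, N 3, O 2, S 2, halogen 1):
  atom 1: C, bond orders sum to 1 (valence 4) → 3 H
  atom 2: C, bond orders sum to 4 (valence 4) → 0 H
  atom 3: C, bond orders sum to 3 (valence 4) → 1 H
  atom 4: N, bond orders sum to 2 (valence 3) → 1 H
  atom 5: C, bond orders sum to 4 (valence 4) → 0 H
  atom 6: C, bond orders sum to 4 (valence 4) → 0 H
  atom 7: O with explicit H count 1
  atom 8: O, bond orders sum to 2 (valence 2) → 0 H
  atom 9: C, bond orders sum to 4 (valence 4) → 0 H
  atom 10: C, bond orders sum to 4 (valence 4) → 0 H
  atom 11: O, bond orders sum to 1 (valence 2) → 1 H
  atom 12: O, bond orders sum to 2 (valence 2) → 0 H
Total hydrogens: 7.

7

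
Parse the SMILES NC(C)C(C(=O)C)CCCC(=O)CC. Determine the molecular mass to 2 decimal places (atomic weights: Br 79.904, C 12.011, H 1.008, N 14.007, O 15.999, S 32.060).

First, the molecular formula is C11H21NO2 (counting implicit H from valence).
  C: 11 × 12.011 = 132.121
  H: 21 × 1.008 = 21.168
  N: 1 × 14.007 = 14.007
  O: 2 × 15.999 = 31.998
Sum: 11×12.011 + 21×1.008 + 1×14.007 + 2×15.999 = 199.294 → 199.29 g/mol.

199.29 g/mol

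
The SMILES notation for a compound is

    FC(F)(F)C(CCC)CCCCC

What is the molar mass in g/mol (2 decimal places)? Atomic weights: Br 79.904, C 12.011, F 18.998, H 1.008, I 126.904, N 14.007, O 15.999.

First, the molecular formula is C10H19F3 (counting implicit H from valence).
  C: 10 × 12.011 = 120.110
  F: 3 × 18.998 = 56.994
  H: 19 × 1.008 = 19.152
Sum: 10×12.011 + 3×18.998 + 19×1.008 = 196.256 → 196.26 g/mol.

196.26 g/mol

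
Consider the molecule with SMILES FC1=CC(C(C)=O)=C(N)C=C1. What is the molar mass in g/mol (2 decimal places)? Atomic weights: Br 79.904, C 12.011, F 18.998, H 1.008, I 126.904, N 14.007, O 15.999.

153.16 g/mol

First, the molecular formula is C8H8FNO (counting implicit H from valence).
  C: 8 × 12.011 = 96.088
  F: 1 × 18.998 = 18.998
  H: 8 × 1.008 = 8.064
  N: 1 × 14.007 = 14.007
  O: 1 × 15.999 = 15.999
Sum: 8×12.011 + 1×18.998 + 8×1.008 + 1×14.007 + 1×15.999 = 153.156 → 153.16 g/mol.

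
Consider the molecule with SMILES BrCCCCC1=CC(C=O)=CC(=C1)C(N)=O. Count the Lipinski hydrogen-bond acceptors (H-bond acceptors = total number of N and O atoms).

N atoms: 1; O atoms: 2.
Lipinski HBA = 1 + 2 = 3.

3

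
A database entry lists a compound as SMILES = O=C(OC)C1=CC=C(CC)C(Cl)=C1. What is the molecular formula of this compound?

Walk through each heavy atom and fill implicit hydrogens from standard valence (C 4, N 3, O 2, S 2, halogen 1):
  atom 1: O, bond orders sum to 2 (valence 2) → 0 H
  atom 2: C, bond orders sum to 4 (valence 4) → 0 H
  atom 3: O, bond orders sum to 2 (valence 2) → 0 H
  atom 4: C, bond orders sum to 1 (valence 4) → 3 H
  atom 5: C, bond orders sum to 4 (valence 4) → 0 H
  atom 6: C, bond orders sum to 3 (valence 4) → 1 H
  atom 7: C, bond orders sum to 3 (valence 4) → 1 H
  atom 8: C, bond orders sum to 4 (valence 4) → 0 H
  atom 9: C, bond orders sum to 2 (valence 4) → 2 H
  atom 10: C, bond orders sum to 1 (valence 4) → 3 H
  atom 11: C, bond orders sum to 4 (valence 4) → 0 H
  atom 12: Cl (halogen, monovalent) → 0 H
  atom 13: C, bond orders sum to 3 (valence 4) → 1 H
Totals → C:10, H:11, Cl:1, O:2.

C10H11ClO2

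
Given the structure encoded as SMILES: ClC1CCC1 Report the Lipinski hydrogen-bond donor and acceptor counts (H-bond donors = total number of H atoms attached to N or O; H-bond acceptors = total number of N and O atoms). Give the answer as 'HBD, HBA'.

Donors: find every N or O and count the H atoms it carries.
  (no N or O atoms present)
Lipinski HBD = 0.
Acceptors: N atoms = 0, O atoms = 0 → HBA = 0.

0, 0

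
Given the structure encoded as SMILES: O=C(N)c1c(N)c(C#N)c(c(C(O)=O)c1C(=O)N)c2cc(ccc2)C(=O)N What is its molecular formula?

C17H13N5O5

Walk through each heavy atom and fill implicit hydrogens from standard valence (C 4, N 3, O 2, S 2, halogen 1); for lowercase aromatic atoms, an aromatic c carries 1 H when it has two neighbours and 0 H with three, and aromatic n carries 0 H:
  atom 1: O, bond orders sum to 2 (valence 2) → 0 H
  atom 2: C, bond orders sum to 4 (valence 4) → 0 H
  atom 3: N, bond orders sum to 1 (valence 3) → 2 H
  atom 4: aromatic c, 3 neighbours → 0 H
  atom 5: aromatic c, 3 neighbours → 0 H
  atom 6: N, bond orders sum to 1 (valence 3) → 2 H
  atom 7: aromatic c, 3 neighbours → 0 H
  atom 8: C, bond orders sum to 4 (valence 4) → 0 H
  atom 9: N, bond orders sum to 3 (valence 3) → 0 H
  atom 10: aromatic c, 3 neighbours → 0 H
  atom 11: aromatic c, 3 neighbours → 0 H
  atom 12: C, bond orders sum to 4 (valence 4) → 0 H
  atom 13: O, bond orders sum to 1 (valence 2) → 1 H
  atom 14: O, bond orders sum to 2 (valence 2) → 0 H
  atom 15: aromatic c, 3 neighbours → 0 H
  atom 16: C, bond orders sum to 4 (valence 4) → 0 H
  atom 17: O, bond orders sum to 2 (valence 2) → 0 H
  atom 18: N, bond orders sum to 1 (valence 3) → 2 H
  atom 19: aromatic c, 3 neighbours → 0 H
  atom 20: aromatic c, 2 neighbours → 1 H
  atom 21: aromatic c, 3 neighbours → 0 H
  atom 22: aromatic c, 2 neighbours → 1 H
  atom 23: aromatic c, 2 neighbours → 1 H
  atom 24: aromatic c, 2 neighbours → 1 H
  atom 25: C, bond orders sum to 4 (valence 4) → 0 H
  atom 26: O, bond orders sum to 2 (valence 2) → 0 H
  atom 27: N, bond orders sum to 1 (valence 3) → 2 H
Totals → C:17, H:13, N:5, O:5.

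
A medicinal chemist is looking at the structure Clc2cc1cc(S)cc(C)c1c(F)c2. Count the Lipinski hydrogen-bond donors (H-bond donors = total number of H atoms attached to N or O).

0

Donors: find every N or O and count the H atoms it carries.
  (no N or O atoms present)
Lipinski HBD = 0.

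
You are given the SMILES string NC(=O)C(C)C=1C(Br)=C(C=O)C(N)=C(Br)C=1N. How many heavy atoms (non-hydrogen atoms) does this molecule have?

17

Every atom symbol written in the SMILES (organic subset) is one heavy atom; implicit H are not written.
Heavy atoms by element → Br:2, C:10, N:3, O:2.
Total: 17.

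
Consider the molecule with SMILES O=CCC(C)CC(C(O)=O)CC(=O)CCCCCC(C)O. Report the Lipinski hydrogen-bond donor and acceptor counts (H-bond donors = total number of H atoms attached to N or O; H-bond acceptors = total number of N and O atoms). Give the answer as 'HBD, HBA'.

2, 5

Donors: find every N or O and count the H atoms it carries.
  atom 1 (O): bond orders sum to 2 → 0 H
  atom 9 (O): bond orders sum to 1 → 1 H
  atom 10 (O): bond orders sum to 2 → 0 H
  atom 13 (O): bond orders sum to 2 → 0 H
  atom 21 (O): bond orders sum to 1 → 1 H
Lipinski HBD = 2.
Acceptors: N atoms = 0, O atoms = 5 → HBA = 5.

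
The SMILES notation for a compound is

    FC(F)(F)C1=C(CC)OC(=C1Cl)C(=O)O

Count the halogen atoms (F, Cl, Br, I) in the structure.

Halogen atoms appear at heavy-atom positions 1, 3, 4, 12 (1×Cl, 3×F).
Other groups present: 1 carboxylic acid.
Halogen count: 4.

4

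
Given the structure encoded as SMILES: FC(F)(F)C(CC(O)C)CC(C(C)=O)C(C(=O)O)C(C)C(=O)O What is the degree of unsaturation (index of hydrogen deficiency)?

Degree of unsaturation = (number of rings) + (number of π bonds).
Ring closures in the SMILES: 0.
π bonds: 3 double bonds (each 1 DoU) → 3 DoU from unsaturation.
Total DoU = 0 + 3 = 3.

3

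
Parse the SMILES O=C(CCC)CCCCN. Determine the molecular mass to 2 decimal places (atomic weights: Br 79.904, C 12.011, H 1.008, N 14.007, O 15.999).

First, the molecular formula is C8H17NO (counting implicit H from valence).
  C: 8 × 12.011 = 96.088
  H: 17 × 1.008 = 17.136
  N: 1 × 14.007 = 14.007
  O: 1 × 15.999 = 15.999
Sum: 8×12.011 + 17×1.008 + 1×14.007 + 1×15.999 = 143.230 → 143.23 g/mol.

143.23 g/mol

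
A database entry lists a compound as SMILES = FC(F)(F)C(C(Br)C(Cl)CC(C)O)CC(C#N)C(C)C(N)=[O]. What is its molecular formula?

C13H19BrClF3N2O2

Walk through each heavy atom and fill implicit hydrogens from standard valence (C 4, N 3, O 2, S 2, halogen 1):
  atom 1: F (halogen, monovalent) → 0 H
  atom 2: C, bond orders sum to 4 (valence 4) → 0 H
  atom 3: F (halogen, monovalent) → 0 H
  atom 4: F (halogen, monovalent) → 0 H
  atom 5: C, bond orders sum to 3 (valence 4) → 1 H
  atom 6: C, bond orders sum to 3 (valence 4) → 1 H
  atom 7: Br (halogen, monovalent) → 0 H
  atom 8: C, bond orders sum to 3 (valence 4) → 1 H
  atom 9: Cl (halogen, monovalent) → 0 H
  atom 10: C, bond orders sum to 2 (valence 4) → 2 H
  atom 11: C, bond orders sum to 3 (valence 4) → 1 H
  atom 12: C, bond orders sum to 1 (valence 4) → 3 H
  atom 13: O, bond orders sum to 1 (valence 2) → 1 H
  atom 14: C, bond orders sum to 2 (valence 4) → 2 H
  atom 15: C, bond orders sum to 3 (valence 4) → 1 H
  atom 16: C, bond orders sum to 4 (valence 4) → 0 H
  atom 17: N, bond orders sum to 3 (valence 3) → 0 H
  atom 18: C, bond orders sum to 3 (valence 4) → 1 H
  atom 19: C, bond orders sum to 1 (valence 4) → 3 H
  atom 20: C, bond orders sum to 4 (valence 4) → 0 H
  atom 21: N, bond orders sum to 1 (valence 3) → 2 H
  atom 22: O with explicit H count 0
Totals → C:13, H:19, Br:1, Cl:1, F:3, N:2, O:2.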